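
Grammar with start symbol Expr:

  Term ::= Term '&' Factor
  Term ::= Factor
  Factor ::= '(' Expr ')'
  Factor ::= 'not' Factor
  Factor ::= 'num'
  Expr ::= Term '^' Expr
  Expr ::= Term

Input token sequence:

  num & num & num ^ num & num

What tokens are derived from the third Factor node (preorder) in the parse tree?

[Expr [Term [Term [Term [Factor num]] & [Factor num]] & [Factor num]] ^ [Expr [Term [Term [Factor num]] & [Factor num]]]]

num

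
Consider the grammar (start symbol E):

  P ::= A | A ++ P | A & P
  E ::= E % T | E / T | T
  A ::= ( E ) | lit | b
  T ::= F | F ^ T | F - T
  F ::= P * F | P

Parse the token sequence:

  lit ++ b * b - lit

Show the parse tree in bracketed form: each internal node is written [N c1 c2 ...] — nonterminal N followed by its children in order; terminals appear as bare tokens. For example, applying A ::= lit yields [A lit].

E
T
F - T
P * F - T
A ++ P * F - T
lit ++ P * F - T
lit ++ A * F - T
lit ++ b * F - T
lit ++ b * P - T
lit ++ b * A - T
lit ++ b * b - T
lit ++ b * b - F
lit ++ b * b - P
lit ++ b * b - A
lit ++ b * b - lit

[E [T [F [P [A lit] ++ [P [A b]]] * [F [P [A b]]]] - [T [F [P [A lit]]]]]]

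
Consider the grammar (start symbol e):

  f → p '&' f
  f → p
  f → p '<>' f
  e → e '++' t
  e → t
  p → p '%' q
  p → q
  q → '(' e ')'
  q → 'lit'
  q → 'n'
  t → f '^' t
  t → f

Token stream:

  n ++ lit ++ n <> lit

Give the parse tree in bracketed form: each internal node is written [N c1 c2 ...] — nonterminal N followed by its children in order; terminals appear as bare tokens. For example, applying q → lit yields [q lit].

[e [e [e [t [f [p [q n]]]]] ++ [t [f [p [q lit]]]]] ++ [t [f [p [q n]] <> [f [p [q lit]]]]]]

e
e ++ t
e ++ t ++ t
t ++ t ++ t
f ++ t ++ t
p ++ t ++ t
q ++ t ++ t
n ++ t ++ t
n ++ f ++ t
n ++ p ++ t
n ++ q ++ t
n ++ lit ++ t
n ++ lit ++ f
n ++ lit ++ p <> f
n ++ lit ++ q <> f
n ++ lit ++ n <> f
n ++ lit ++ n <> p
n ++ lit ++ n <> q
n ++ lit ++ n <> lit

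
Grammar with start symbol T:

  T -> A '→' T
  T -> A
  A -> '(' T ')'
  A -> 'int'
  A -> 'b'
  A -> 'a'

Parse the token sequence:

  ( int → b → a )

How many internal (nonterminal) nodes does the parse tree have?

[T [A ( [T [A int] → [T [A b] → [T [A a]]]] )]]

8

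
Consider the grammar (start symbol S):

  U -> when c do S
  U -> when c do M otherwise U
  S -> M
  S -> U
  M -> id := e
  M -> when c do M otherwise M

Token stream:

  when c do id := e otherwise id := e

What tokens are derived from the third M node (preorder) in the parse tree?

[S [M when c do [M id := e] otherwise [M id := e]]]

id := e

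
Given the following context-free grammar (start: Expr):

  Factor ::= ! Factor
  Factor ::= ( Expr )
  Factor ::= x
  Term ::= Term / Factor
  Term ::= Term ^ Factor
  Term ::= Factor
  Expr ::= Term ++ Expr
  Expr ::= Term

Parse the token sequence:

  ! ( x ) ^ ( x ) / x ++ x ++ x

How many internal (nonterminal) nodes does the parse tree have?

[Expr [Term [Term [Term [Factor ! [Factor ( [Expr [Term [Factor x]]] )]]] ^ [Factor ( [Expr [Term [Factor x]]] )]] / [Factor x]] ++ [Expr [Term [Factor x]] ++ [Expr [Term [Factor x]]]]]

20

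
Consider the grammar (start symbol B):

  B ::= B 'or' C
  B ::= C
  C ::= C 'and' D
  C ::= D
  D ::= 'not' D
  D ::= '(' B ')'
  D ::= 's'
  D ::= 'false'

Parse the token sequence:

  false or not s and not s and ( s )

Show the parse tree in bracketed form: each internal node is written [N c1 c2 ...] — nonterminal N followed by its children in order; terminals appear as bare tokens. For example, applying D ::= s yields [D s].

[B [B [C [D false]]] or [C [C [C [D not [D s]]] and [D not [D s]]] and [D ( [B [C [D s]]] )]]]

B
B or C
C or C
D or C
false or C
false or C and D
false or C and D and D
false or D and D and D
false or not D and D and D
false or not s and D and D
false or not s and not D and D
false or not s and not s and D
false or not s and not s and ( B )
false or not s and not s and ( C )
false or not s and not s and ( D )
false or not s and not s and ( s )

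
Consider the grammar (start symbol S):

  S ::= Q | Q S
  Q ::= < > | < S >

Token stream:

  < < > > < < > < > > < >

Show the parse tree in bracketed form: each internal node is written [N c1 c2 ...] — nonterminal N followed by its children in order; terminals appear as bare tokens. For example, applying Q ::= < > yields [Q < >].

[S [Q < [S [Q < >]] >] [S [Q < [S [Q < >] [S [Q < >]]] >] [S [Q < >]]]]

S
Q S
< S > S
< Q > S
< < > > S
< < > > Q S
< < > > < S > S
< < > > < Q S > S
< < > > < < > S > S
< < > > < < > Q > S
< < > > < < > < > > S
< < > > < < > < > > Q
< < > > < < > < > > < >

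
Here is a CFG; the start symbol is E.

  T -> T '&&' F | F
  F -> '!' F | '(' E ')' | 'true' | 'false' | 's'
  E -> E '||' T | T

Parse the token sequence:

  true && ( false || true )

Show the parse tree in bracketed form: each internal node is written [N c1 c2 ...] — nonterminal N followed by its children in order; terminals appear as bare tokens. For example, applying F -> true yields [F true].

[E [T [T [F true]] && [F ( [E [E [T [F false]]] || [T [F true]]] )]]]

E
T
T && F
F && F
true && F
true && ( E )
true && ( E || T )
true && ( T || T )
true && ( F || T )
true && ( false || T )
true && ( false || F )
true && ( false || true )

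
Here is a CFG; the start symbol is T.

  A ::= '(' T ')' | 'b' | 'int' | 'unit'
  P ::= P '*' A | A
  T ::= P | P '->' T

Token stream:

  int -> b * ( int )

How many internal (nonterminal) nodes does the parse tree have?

[T [P [A int]] -> [T [P [P [A b]] * [A ( [T [P [A int]]] )]]]]

11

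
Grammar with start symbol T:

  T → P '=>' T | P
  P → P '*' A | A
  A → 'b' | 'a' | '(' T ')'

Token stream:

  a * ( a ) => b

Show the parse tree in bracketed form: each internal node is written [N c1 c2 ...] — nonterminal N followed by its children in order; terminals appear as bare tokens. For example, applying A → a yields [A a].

T
P => T
P * A => T
A * A => T
a * A => T
a * ( T ) => T
a * ( P ) => T
a * ( A ) => T
a * ( a ) => T
a * ( a ) => P
a * ( a ) => A
a * ( a ) => b

[T [P [P [A a]] * [A ( [T [P [A a]]] )]] => [T [P [A b]]]]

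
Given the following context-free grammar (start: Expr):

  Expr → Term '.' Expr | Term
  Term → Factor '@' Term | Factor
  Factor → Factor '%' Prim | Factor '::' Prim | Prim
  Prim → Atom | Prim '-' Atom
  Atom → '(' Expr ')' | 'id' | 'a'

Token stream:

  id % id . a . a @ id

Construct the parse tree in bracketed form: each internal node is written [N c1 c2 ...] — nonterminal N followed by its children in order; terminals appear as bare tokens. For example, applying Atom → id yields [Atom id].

Expr
Term . Expr
Factor . Expr
Factor % Prim . Expr
Prim % Prim . Expr
Atom % Prim . Expr
id % Prim . Expr
id % Atom . Expr
id % id . Expr
id % id . Term . Expr
id % id . Factor . Expr
id % id . Prim . Expr
id % id . Atom . Expr
id % id . a . Expr
id % id . a . Term
id % id . a . Factor @ Term
id % id . a . Prim @ Term
id % id . a . Atom @ Term
id % id . a . a @ Term
id % id . a . a @ Factor
id % id . a . a @ Prim
id % id . a . a @ Atom
id % id . a . a @ id

[Expr [Term [Factor [Factor [Prim [Atom id]]] % [Prim [Atom id]]]] . [Expr [Term [Factor [Prim [Atom a]]]] . [Expr [Term [Factor [Prim [Atom a]]] @ [Term [Factor [Prim [Atom id]]]]]]]]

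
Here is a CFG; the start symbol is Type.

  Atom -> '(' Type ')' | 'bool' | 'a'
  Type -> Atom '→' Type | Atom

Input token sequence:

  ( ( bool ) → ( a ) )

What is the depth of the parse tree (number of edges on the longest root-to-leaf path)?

7

[Type [Atom ( [Type [Atom ( [Type [Atom bool]] )] → [Type [Atom ( [Type [Atom a]] )]]] )]]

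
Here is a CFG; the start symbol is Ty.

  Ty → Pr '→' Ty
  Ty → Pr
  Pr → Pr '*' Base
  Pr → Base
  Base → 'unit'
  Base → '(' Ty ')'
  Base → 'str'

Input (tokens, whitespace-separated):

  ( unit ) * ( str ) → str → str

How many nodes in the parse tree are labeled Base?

[Ty [Pr [Pr [Base ( [Ty [Pr [Base unit]]] )]] * [Base ( [Ty [Pr [Base str]]] )]] → [Ty [Pr [Base str]] → [Ty [Pr [Base str]]]]]

6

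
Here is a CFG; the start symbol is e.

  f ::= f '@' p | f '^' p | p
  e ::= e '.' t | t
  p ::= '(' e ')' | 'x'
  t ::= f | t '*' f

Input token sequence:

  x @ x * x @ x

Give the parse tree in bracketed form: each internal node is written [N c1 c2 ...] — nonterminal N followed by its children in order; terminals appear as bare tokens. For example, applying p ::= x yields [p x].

[e [t [t [f [f [p x]] @ [p x]]] * [f [f [p x]] @ [p x]]]]

e
t
t * f
f * f
f @ p * f
p @ p * f
x @ p * f
x @ x * f
x @ x * f @ p
x @ x * p @ p
x @ x * x @ p
x @ x * x @ x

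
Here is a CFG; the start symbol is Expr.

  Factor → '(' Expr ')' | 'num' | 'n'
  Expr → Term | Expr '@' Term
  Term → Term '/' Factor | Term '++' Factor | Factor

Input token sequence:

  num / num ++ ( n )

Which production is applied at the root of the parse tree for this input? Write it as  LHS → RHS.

[Expr [Term [Term [Term [Factor num]] / [Factor num]] ++ [Factor ( [Expr [Term [Factor n]]] )]]]

Expr → Term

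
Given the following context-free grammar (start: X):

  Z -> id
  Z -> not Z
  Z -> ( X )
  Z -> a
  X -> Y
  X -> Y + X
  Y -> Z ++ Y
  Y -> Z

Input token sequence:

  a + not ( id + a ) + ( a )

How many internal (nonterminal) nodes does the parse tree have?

[X [Y [Z a]] + [X [Y [Z not [Z ( [X [Y [Z id]] + [X [Y [Z a]]]] )]]] + [X [Y [Z ( [X [Y [Z a]]] )]]]]]

19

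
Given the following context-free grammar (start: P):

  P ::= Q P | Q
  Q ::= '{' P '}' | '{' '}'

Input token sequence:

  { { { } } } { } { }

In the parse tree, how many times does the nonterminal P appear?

5

[P [Q { [P [Q { [P [Q { }]] }]] }] [P [Q { }] [P [Q { }]]]]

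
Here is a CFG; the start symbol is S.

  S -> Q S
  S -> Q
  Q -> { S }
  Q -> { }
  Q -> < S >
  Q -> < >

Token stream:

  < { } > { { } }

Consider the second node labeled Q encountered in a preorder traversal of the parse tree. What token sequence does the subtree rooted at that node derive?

{ }

[S [Q < [S [Q { }]] >] [S [Q { [S [Q { }]] }]]]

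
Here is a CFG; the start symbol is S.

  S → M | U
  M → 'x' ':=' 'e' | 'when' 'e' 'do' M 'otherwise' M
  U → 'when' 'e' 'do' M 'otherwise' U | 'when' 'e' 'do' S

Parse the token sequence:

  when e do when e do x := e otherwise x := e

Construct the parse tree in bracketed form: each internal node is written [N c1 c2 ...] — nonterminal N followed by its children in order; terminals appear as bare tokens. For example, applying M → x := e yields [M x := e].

[S [U when e do [S [M when e do [M x := e] otherwise [M x := e]]]]]

S
U
when e do S
when e do M
when e do when e do M otherwise M
when e do when e do x := e otherwise M
when e do when e do x := e otherwise x := e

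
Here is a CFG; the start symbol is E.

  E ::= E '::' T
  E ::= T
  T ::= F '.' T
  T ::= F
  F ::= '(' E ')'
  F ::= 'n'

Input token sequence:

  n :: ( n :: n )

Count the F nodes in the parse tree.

4

[E [E [T [F n]]] :: [T [F ( [E [E [T [F n]]] :: [T [F n]]] )]]]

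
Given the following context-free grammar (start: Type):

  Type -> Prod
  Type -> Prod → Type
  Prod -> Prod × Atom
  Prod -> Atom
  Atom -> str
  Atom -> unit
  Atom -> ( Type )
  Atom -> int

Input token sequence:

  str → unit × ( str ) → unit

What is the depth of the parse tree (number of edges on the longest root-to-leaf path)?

[Type [Prod [Atom str]] → [Type [Prod [Prod [Atom unit]] × [Atom ( [Type [Prod [Atom str]]] )]] → [Type [Prod [Atom unit]]]]]

7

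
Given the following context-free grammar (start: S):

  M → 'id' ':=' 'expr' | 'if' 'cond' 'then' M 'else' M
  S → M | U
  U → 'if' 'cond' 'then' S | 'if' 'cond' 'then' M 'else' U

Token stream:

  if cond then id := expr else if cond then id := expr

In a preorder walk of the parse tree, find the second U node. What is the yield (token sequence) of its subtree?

[S [U if cond then [M id := expr] else [U if cond then [S [M id := expr]]]]]

if cond then id := expr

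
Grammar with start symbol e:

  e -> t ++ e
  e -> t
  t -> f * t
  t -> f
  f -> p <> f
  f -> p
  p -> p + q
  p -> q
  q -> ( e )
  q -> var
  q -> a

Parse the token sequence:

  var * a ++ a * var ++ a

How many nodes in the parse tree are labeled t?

[e [t [f [p [q var]]] * [t [f [p [q a]]]]] ++ [e [t [f [p [q a]]] * [t [f [p [q var]]]]] ++ [e [t [f [p [q a]]]]]]]

5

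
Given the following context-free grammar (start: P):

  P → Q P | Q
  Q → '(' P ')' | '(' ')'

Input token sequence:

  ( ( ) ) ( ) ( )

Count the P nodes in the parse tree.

4

[P [Q ( [P [Q ( )]] )] [P [Q ( )] [P [Q ( )]]]]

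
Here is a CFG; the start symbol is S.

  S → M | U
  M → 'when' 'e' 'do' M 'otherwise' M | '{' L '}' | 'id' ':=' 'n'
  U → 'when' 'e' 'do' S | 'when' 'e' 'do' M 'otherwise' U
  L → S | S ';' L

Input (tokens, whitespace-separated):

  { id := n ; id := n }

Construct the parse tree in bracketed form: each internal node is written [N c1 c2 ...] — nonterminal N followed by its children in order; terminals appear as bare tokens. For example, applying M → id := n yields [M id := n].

[S [M { [L [S [M id := n]] ; [L [S [M id := n]]]] }]]

S
M
{ L }
{ S ; L }
{ M ; L }
{ id := n ; L }
{ id := n ; S }
{ id := n ; M }
{ id := n ; id := n }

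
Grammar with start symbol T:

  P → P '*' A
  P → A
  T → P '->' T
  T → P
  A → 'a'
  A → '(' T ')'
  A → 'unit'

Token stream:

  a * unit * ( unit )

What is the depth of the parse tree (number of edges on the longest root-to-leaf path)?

6

[T [P [P [P [A a]] * [A unit]] * [A ( [T [P [A unit]]] )]]]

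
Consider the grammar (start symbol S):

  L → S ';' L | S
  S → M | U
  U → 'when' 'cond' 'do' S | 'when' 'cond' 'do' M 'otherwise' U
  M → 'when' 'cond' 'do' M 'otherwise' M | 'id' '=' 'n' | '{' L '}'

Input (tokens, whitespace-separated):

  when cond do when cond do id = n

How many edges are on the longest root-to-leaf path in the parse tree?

[S [U when cond do [S [U when cond do [S [M id = n]]]]]]

6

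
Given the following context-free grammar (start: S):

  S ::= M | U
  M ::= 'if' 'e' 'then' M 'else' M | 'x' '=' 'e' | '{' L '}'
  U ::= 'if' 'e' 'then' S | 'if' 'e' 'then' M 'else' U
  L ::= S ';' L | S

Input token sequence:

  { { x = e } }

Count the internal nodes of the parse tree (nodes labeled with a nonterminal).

[S [M { [L [S [M { [L [S [M x = e]]] }]]] }]]

8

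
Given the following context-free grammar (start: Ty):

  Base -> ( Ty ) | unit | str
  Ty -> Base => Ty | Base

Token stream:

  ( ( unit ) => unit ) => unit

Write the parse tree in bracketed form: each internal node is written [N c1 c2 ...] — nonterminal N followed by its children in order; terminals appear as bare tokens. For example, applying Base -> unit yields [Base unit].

[Ty [Base ( [Ty [Base ( [Ty [Base unit]] )] => [Ty [Base unit]]] )] => [Ty [Base unit]]]

Ty
Base => Ty
( Ty ) => Ty
( Base => Ty ) => Ty
( ( Ty ) => Ty ) => Ty
( ( Base ) => Ty ) => Ty
( ( unit ) => Ty ) => Ty
( ( unit ) => Base ) => Ty
( ( unit ) => unit ) => Ty
( ( unit ) => unit ) => Base
( ( unit ) => unit ) => unit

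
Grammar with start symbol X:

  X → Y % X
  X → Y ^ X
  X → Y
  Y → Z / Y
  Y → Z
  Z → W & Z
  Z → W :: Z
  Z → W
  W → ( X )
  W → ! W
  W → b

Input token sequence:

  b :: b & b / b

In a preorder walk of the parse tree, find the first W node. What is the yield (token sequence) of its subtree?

[X [Y [Z [W b] :: [Z [W b] & [Z [W b]]]] / [Y [Z [W b]]]]]

b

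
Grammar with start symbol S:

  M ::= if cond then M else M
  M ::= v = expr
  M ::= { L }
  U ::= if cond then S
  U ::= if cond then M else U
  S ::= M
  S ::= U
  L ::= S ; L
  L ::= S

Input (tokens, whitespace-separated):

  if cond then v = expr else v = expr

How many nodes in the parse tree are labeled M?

3

[S [M if cond then [M v = expr] else [M v = expr]]]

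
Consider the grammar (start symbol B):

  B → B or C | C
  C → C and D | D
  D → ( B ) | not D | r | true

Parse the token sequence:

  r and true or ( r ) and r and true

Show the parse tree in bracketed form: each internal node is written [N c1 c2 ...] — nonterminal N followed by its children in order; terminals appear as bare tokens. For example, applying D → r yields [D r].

B
B or C
C or C
C and D or C
D and D or C
r and D or C
r and true or C
r and true or C and D
r and true or C and D and D
r and true or D and D and D
r and true or ( B ) and D and D
r and true or ( C ) and D and D
r and true or ( D ) and D and D
r and true or ( r ) and D and D
r and true or ( r ) and r and D
r and true or ( r ) and r and true

[B [B [C [C [D r]] and [D true]]] or [C [C [C [D ( [B [C [D r]]] )]] and [D r]] and [D true]]]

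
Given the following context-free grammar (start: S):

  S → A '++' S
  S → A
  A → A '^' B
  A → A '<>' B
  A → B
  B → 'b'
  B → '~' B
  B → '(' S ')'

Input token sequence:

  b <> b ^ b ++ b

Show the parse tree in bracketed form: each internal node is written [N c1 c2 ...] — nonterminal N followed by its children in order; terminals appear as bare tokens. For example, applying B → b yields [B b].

[S [A [A [A [B b]] <> [B b]] ^ [B b]] ++ [S [A [B b]]]]

S
A ++ S
A ^ B ++ S
A <> B ^ B ++ S
B <> B ^ B ++ S
b <> B ^ B ++ S
b <> b ^ B ++ S
b <> b ^ b ++ S
b <> b ^ b ++ A
b <> b ^ b ++ B
b <> b ^ b ++ b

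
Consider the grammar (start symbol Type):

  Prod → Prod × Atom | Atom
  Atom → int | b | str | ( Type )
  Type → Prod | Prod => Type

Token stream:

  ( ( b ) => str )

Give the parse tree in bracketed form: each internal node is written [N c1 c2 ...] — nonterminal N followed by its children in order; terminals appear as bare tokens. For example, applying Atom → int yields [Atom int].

Type
Prod
Atom
( Type )
( Prod => Type )
( Atom => Type )
( ( Type ) => Type )
( ( Prod ) => Type )
( ( Atom ) => Type )
( ( b ) => Type )
( ( b ) => Prod )
( ( b ) => Atom )
( ( b ) => str )

[Type [Prod [Atom ( [Type [Prod [Atom ( [Type [Prod [Atom b]]] )]] => [Type [Prod [Atom str]]]] )]]]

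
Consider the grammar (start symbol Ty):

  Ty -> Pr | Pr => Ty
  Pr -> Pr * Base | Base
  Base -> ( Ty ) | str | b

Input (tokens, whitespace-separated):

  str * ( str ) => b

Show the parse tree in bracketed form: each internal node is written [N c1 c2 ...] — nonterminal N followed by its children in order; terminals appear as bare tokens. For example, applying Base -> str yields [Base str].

Ty
Pr => Ty
Pr * Base => Ty
Base * Base => Ty
str * Base => Ty
str * ( Ty ) => Ty
str * ( Pr ) => Ty
str * ( Base ) => Ty
str * ( str ) => Ty
str * ( str ) => Pr
str * ( str ) => Base
str * ( str ) => b

[Ty [Pr [Pr [Base str]] * [Base ( [Ty [Pr [Base str]]] )]] => [Ty [Pr [Base b]]]]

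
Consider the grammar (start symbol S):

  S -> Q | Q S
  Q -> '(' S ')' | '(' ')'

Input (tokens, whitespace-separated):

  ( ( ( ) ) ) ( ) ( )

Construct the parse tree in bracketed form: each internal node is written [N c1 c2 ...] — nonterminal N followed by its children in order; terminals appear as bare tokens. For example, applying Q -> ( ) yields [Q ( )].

[S [Q ( [S [Q ( [S [Q ( )]] )]] )] [S [Q ( )] [S [Q ( )]]]]

S
Q S
( S ) S
( Q ) S
( ( S ) ) S
( ( Q ) ) S
( ( ( ) ) ) S
( ( ( ) ) ) Q S
( ( ( ) ) ) ( ) S
( ( ( ) ) ) ( ) Q
( ( ( ) ) ) ( ) ( )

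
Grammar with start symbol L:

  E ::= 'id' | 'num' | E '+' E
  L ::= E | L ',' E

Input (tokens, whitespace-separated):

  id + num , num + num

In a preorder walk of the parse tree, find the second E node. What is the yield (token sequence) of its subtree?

id

[L [L [E [E id] + [E num]]] , [E [E num] + [E num]]]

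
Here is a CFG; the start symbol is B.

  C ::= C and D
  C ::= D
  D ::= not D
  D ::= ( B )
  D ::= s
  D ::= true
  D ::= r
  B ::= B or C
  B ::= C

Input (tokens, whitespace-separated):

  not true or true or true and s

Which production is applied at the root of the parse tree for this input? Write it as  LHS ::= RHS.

B ::= B or C

[B [B [B [C [D not [D true]]]] or [C [D true]]] or [C [C [D true]] and [D s]]]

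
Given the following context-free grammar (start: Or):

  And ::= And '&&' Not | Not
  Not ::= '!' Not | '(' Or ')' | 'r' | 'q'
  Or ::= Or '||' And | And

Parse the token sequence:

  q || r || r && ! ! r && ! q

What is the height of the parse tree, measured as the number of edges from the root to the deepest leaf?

[Or [Or [Or [And [Not q]]] || [And [Not r]]] || [And [And [And [Not r]] && [Not ! [Not ! [Not r]]]] && [Not ! [Not q]]]]

6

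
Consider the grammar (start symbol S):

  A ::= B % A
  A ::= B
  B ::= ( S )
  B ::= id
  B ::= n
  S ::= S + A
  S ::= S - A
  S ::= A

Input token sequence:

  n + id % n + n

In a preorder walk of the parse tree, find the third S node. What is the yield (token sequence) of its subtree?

n

[S [S [S [A [B n]]] + [A [B id] % [A [B n]]]] + [A [B n]]]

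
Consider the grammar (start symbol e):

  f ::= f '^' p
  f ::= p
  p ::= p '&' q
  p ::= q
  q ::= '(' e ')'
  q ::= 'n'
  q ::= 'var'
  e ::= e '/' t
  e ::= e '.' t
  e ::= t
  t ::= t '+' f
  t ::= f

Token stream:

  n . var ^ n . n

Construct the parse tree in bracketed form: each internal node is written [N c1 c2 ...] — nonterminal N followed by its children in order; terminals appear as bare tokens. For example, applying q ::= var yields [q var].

e
e . t
e . t . t
t . t . t
f . t . t
p . t . t
q . t . t
n . t . t
n . f . t
n . f ^ p . t
n . p ^ p . t
n . q ^ p . t
n . var ^ p . t
n . var ^ q . t
n . var ^ n . t
n . var ^ n . f
n . var ^ n . p
n . var ^ n . q
n . var ^ n . n

[e [e [e [t [f [p [q n]]]]] . [t [f [f [p [q var]]] ^ [p [q n]]]]] . [t [f [p [q n]]]]]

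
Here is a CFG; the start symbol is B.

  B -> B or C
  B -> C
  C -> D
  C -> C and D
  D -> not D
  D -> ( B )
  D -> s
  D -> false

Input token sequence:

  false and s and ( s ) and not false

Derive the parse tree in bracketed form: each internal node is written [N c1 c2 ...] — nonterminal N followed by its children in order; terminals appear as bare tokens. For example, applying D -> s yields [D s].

B
C
C and D
C and D and D
C and D and D and D
D and D and D and D
false and D and D and D
false and s and D and D
false and s and ( B ) and D
false and s and ( C ) and D
false and s and ( D ) and D
false and s and ( s ) and D
false and s and ( s ) and not D
false and s and ( s ) and not false

[B [C [C [C [C [D false]] and [D s]] and [D ( [B [C [D s]]] )]] and [D not [D false]]]]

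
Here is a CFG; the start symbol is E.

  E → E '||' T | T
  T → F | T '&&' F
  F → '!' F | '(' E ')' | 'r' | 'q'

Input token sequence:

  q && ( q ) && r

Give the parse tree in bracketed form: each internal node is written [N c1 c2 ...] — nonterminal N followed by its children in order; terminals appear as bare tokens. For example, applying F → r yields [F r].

E
T
T && F
T && F && F
F && F && F
q && F && F
q && ( E ) && F
q && ( T ) && F
q && ( F ) && F
q && ( q ) && F
q && ( q ) && r

[E [T [T [T [F q]] && [F ( [E [T [F q]]] )]] && [F r]]]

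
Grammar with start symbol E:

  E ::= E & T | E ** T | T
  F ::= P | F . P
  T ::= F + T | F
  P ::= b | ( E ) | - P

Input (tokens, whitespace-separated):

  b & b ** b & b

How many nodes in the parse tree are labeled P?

4

[E [E [E [E [T [F [P b]]]] & [T [F [P b]]]] ** [T [F [P b]]]] & [T [F [P b]]]]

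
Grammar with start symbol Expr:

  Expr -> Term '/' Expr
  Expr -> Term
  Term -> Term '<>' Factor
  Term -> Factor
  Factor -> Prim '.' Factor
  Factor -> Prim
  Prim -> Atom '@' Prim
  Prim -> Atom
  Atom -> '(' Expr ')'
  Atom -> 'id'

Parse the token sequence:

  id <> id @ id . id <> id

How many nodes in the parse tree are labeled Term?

3

[Expr [Term [Term [Term [Factor [Prim [Atom id]]]] <> [Factor [Prim [Atom id] @ [Prim [Atom id]]] . [Factor [Prim [Atom id]]]]] <> [Factor [Prim [Atom id]]]]]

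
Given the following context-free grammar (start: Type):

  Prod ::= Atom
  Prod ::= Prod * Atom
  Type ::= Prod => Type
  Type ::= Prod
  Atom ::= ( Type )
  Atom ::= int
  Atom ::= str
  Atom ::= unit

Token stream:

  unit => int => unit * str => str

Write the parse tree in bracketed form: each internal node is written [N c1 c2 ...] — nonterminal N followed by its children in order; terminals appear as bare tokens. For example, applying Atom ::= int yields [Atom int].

Type
Prod => Type
Atom => Type
unit => Type
unit => Prod => Type
unit => Atom => Type
unit => int => Type
unit => int => Prod => Type
unit => int => Prod * Atom => Type
unit => int => Atom * Atom => Type
unit => int => unit * Atom => Type
unit => int => unit * str => Type
unit => int => unit * str => Prod
unit => int => unit * str => Atom
unit => int => unit * str => str

[Type [Prod [Atom unit]] => [Type [Prod [Atom int]] => [Type [Prod [Prod [Atom unit]] * [Atom str]] => [Type [Prod [Atom str]]]]]]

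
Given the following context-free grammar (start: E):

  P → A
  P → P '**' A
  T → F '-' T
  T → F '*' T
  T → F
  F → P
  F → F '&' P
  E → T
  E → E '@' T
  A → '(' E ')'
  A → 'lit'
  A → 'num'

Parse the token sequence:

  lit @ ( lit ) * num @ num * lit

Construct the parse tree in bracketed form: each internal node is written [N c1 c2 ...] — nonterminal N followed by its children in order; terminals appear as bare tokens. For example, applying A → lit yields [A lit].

[E [E [E [T [F [P [A lit]]]]] @ [T [F [P [A ( [E [T [F [P [A lit]]]]] )]]] * [T [F [P [A num]]]]]] @ [T [F [P [A num]]] * [T [F [P [A lit]]]]]]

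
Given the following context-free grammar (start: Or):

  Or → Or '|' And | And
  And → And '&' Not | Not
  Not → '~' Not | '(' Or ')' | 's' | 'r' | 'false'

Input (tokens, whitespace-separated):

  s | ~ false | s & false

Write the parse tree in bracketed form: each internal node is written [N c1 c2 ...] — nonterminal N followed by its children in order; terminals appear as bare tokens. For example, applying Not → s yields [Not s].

[Or [Or [Or [And [Not s]]] | [And [Not ~ [Not false]]]] | [And [And [Not s]] & [Not false]]]

Or
Or | And
Or | And | And
And | And | And
Not | And | And
s | And | And
s | Not | And
s | ~ Not | And
s | ~ false | And
s | ~ false | And & Not
s | ~ false | Not & Not
s | ~ false | s & Not
s | ~ false | s & false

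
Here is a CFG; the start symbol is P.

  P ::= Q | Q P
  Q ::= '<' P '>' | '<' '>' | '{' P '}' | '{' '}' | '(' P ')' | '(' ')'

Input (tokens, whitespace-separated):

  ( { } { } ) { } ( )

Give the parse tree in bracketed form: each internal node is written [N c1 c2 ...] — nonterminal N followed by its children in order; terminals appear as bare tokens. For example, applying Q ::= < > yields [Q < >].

[P [Q ( [P [Q { }] [P [Q { }]]] )] [P [Q { }] [P [Q ( )]]]]

P
Q P
( P ) P
( Q P ) P
( { } P ) P
( { } Q ) P
( { } { } ) P
( { } { } ) Q P
( { } { } ) { } P
( { } { } ) { } Q
( { } { } ) { } ( )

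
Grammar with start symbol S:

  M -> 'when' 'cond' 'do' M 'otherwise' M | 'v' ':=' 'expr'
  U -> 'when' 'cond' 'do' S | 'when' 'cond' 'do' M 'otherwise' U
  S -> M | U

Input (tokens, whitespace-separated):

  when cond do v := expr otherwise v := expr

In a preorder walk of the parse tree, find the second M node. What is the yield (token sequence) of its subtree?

v := expr

[S [M when cond do [M v := expr] otherwise [M v := expr]]]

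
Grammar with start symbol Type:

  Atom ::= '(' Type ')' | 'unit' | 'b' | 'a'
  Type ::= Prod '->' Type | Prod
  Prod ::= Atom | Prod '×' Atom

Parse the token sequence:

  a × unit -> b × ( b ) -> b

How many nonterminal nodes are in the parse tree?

16

[Type [Prod [Prod [Atom a]] × [Atom unit]] -> [Type [Prod [Prod [Atom b]] × [Atom ( [Type [Prod [Atom b]]] )]] -> [Type [Prod [Atom b]]]]]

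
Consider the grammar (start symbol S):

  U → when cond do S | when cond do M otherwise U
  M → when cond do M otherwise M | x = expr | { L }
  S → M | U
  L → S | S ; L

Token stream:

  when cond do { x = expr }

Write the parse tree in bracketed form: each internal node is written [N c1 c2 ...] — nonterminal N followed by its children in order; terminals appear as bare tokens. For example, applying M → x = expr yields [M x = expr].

S
U
when cond do S
when cond do M
when cond do { L }
when cond do { S }
when cond do { M }
when cond do { x = expr }

[S [U when cond do [S [M { [L [S [M x = expr]]] }]]]]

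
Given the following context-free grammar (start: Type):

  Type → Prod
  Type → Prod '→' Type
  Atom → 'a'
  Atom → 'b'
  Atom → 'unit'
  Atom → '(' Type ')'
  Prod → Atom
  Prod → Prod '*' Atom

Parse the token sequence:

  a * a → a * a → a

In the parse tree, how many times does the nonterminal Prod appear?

5

[Type [Prod [Prod [Atom a]] * [Atom a]] → [Type [Prod [Prod [Atom a]] * [Atom a]] → [Type [Prod [Atom a]]]]]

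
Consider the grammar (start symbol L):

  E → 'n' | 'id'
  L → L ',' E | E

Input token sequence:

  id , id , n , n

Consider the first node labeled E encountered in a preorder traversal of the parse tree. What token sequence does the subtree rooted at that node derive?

id

[L [L [L [L [E id]] , [E id]] , [E n]] , [E n]]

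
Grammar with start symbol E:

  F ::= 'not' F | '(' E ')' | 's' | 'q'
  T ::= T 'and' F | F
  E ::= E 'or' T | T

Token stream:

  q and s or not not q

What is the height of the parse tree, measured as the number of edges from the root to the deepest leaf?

[E [E [T [T [F q]] and [F s]]] or [T [F not [F not [F q]]]]]

5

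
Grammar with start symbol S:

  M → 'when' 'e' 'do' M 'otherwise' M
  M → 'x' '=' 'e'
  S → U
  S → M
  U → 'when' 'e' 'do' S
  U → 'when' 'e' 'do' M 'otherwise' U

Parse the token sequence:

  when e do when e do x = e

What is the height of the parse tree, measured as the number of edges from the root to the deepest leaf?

[S [U when e do [S [U when e do [S [M x = e]]]]]]

6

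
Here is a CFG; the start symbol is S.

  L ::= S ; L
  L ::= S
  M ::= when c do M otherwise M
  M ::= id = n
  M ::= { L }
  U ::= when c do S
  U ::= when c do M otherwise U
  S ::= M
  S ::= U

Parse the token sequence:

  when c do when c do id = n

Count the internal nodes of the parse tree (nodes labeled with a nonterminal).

[S [U when c do [S [U when c do [S [M id = n]]]]]]

6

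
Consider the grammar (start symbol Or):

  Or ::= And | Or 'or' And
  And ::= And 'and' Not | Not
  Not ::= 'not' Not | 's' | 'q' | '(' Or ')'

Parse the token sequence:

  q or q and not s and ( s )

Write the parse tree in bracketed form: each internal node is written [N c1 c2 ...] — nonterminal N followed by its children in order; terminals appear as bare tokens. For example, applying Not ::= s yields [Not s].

Or
Or or And
And or And
Not or And
q or And
q or And and Not
q or And and Not and Not
q or Not and Not and Not
q or q and Not and Not
q or q and not Not and Not
q or q and not s and Not
q or q and not s and ( Or )
q or q and not s and ( And )
q or q and not s and ( Not )
q or q and not s and ( s )

[Or [Or [And [Not q]]] or [And [And [And [Not q]] and [Not not [Not s]]] and [Not ( [Or [And [Not s]]] )]]]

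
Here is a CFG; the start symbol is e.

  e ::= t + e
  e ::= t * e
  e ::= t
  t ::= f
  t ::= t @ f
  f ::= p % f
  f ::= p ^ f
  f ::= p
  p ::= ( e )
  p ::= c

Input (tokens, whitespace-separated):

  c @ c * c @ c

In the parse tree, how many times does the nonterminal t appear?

4

[e [t [t [f [p c]]] @ [f [p c]]] * [e [t [t [f [p c]]] @ [f [p c]]]]]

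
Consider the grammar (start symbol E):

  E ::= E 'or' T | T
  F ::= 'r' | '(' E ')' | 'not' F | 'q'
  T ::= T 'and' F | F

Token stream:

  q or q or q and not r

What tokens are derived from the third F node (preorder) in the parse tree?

q

[E [E [E [T [F q]]] or [T [F q]]] or [T [T [F q]] and [F not [F r]]]]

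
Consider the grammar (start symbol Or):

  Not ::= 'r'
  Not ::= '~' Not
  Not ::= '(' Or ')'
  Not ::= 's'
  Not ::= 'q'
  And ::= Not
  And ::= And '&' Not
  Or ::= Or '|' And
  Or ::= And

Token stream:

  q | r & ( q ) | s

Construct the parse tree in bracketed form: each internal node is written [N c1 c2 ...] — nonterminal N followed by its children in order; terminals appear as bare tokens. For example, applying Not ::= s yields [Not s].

[Or [Or [Or [And [Not q]]] | [And [And [Not r]] & [Not ( [Or [And [Not q]]] )]]] | [And [Not s]]]

Or
Or | And
Or | And | And
And | And | And
Not | And | And
q | And | And
q | And & Not | And
q | Not & Not | And
q | r & Not | And
q | r & ( Or ) | And
q | r & ( And ) | And
q | r & ( Not ) | And
q | r & ( q ) | And
q | r & ( q ) | Not
q | r & ( q ) | s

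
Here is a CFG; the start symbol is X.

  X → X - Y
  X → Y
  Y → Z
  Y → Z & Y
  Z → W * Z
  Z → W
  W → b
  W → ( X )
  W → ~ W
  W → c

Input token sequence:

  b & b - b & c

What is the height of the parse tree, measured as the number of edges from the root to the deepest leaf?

[X [X [Y [Z [W b]] & [Y [Z [W b]]]]] - [Y [Z [W b]] & [Y [Z [W c]]]]]

6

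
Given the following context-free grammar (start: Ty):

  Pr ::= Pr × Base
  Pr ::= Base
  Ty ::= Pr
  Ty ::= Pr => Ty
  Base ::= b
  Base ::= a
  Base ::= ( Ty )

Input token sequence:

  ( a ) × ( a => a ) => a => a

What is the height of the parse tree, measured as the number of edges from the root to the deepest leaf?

[Ty [Pr [Pr [Base ( [Ty [Pr [Base a]]] )]] × [Base ( [Ty [Pr [Base a]] => [Ty [Pr [Base a]]]] )]] => [Ty [Pr [Base a]] => [Ty [Pr [Base a]]]]]

7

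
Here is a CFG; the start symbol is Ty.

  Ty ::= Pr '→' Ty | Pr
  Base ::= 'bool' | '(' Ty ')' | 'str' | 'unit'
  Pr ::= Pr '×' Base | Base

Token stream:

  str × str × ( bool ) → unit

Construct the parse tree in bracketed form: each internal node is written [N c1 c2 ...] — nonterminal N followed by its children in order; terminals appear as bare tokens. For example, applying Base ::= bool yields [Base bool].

[Ty [Pr [Pr [Pr [Base str]] × [Base str]] × [Base ( [Ty [Pr [Base bool]]] )]] → [Ty [Pr [Base unit]]]]

Ty
Pr → Ty
Pr × Base → Ty
Pr × Base × Base → Ty
Base × Base × Base → Ty
str × Base × Base → Ty
str × str × Base → Ty
str × str × ( Ty ) → Ty
str × str × ( Pr ) → Ty
str × str × ( Base ) → Ty
str × str × ( bool ) → Ty
str × str × ( bool ) → Pr
str × str × ( bool ) → Base
str × str × ( bool ) → unit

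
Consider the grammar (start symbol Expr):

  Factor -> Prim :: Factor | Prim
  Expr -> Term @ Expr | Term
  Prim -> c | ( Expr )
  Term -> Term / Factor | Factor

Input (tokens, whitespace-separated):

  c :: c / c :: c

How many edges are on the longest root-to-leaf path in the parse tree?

[Expr [Term [Term [Factor [Prim c] :: [Factor [Prim c]]]] / [Factor [Prim c] :: [Factor [Prim c]]]]]

6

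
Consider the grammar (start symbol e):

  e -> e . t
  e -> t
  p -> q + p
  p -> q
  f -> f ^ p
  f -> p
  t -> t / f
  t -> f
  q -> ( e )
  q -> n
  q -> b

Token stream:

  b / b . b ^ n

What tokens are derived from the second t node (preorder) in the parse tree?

b

[e [e [t [t [f [p [q b]]]] / [f [p [q b]]]]] . [t [f [f [p [q b]]] ^ [p [q n]]]]]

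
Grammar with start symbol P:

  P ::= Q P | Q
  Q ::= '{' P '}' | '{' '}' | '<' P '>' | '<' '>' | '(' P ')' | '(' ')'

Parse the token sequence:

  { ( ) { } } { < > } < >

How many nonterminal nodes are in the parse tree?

[P [Q { [P [Q ( )] [P [Q { }]]] }] [P [Q { [P [Q < >]] }] [P [Q < >]]]]

12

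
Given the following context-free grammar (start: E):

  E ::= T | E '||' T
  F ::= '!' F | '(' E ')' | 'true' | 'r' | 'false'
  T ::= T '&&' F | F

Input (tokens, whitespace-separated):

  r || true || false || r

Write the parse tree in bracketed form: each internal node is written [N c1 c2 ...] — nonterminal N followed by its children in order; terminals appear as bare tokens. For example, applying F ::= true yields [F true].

E
E || T
E || T || T
E || T || T || T
T || T || T || T
F || T || T || T
r || T || T || T
r || F || T || T
r || true || T || T
r || true || F || T
r || true || false || T
r || true || false || F
r || true || false || r

[E [E [E [E [T [F r]]] || [T [F true]]] || [T [F false]]] || [T [F r]]]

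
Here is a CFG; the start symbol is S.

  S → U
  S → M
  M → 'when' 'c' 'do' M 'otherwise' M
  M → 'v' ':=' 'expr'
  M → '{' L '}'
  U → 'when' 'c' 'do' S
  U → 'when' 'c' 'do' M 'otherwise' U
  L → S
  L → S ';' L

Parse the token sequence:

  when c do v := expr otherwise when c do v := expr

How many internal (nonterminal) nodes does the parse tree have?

[S [U when c do [M v := expr] otherwise [U when c do [S [M v := expr]]]]]

6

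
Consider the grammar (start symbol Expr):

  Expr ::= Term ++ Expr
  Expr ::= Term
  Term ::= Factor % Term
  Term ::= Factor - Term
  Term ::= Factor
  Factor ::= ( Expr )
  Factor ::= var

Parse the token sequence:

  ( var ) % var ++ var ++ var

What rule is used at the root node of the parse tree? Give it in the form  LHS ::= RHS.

[Expr [Term [Factor ( [Expr [Term [Factor var]]] )] % [Term [Factor var]]] ++ [Expr [Term [Factor var]] ++ [Expr [Term [Factor var]]]]]

Expr ::= Term ++ Expr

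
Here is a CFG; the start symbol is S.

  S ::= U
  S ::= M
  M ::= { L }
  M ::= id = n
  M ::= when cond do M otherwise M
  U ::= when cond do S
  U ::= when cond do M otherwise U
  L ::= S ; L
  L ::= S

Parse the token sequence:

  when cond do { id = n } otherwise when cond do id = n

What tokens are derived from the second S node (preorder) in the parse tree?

id = n

[S [U when cond do [M { [L [S [M id = n]]] }] otherwise [U when cond do [S [M id = n]]]]]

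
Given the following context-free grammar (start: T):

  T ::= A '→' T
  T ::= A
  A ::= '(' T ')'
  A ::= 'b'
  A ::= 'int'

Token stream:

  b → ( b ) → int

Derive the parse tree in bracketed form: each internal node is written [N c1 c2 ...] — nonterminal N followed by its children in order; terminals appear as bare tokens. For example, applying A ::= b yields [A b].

[T [A b] → [T [A ( [T [A b]] )] → [T [A int]]]]

T
A → T
b → T
b → A → T
b → ( T ) → T
b → ( A ) → T
b → ( b ) → T
b → ( b ) → A
b → ( b ) → int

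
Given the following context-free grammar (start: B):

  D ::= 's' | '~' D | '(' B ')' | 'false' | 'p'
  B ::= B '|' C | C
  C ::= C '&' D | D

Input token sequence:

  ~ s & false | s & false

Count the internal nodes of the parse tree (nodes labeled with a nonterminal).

[B [B [C [C [D ~ [D s]]] & [D false]]] | [C [C [D s]] & [D false]]]

11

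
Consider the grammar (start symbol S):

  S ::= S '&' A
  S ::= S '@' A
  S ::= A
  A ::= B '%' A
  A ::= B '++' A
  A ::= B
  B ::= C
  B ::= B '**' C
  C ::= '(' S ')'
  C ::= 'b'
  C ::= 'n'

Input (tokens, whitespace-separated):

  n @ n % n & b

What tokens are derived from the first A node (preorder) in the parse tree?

[S [S [S [A [B [C n]]]] @ [A [B [C n]] % [A [B [C n]]]]] & [A [B [C b]]]]

n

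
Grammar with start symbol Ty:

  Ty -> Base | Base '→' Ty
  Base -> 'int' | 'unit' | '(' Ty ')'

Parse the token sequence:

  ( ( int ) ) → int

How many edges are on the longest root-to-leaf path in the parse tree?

[Ty [Base ( [Ty [Base ( [Ty [Base int]] )]] )] → [Ty [Base int]]]

6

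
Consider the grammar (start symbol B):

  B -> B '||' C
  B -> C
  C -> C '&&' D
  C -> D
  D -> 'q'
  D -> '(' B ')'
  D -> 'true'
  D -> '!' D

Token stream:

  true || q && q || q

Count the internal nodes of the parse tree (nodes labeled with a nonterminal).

11

[B [B [B [C [D true]]] || [C [C [D q]] && [D q]]] || [C [D q]]]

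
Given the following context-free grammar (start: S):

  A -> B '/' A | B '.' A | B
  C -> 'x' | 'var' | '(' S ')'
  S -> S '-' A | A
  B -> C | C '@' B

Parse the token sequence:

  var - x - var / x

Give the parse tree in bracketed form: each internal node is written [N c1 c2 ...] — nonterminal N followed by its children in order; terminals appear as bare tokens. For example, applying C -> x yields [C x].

[S [S [S [A [B [C var]]]] - [A [B [C x]]]] - [A [B [C var]] / [A [B [C x]]]]]

S
S - A
S - A - A
A - A - A
B - A - A
C - A - A
var - A - A
var - B - A
var - C - A
var - x - A
var - x - B / A
var - x - C / A
var - x - var / A
var - x - var / B
var - x - var / C
var - x - var / x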